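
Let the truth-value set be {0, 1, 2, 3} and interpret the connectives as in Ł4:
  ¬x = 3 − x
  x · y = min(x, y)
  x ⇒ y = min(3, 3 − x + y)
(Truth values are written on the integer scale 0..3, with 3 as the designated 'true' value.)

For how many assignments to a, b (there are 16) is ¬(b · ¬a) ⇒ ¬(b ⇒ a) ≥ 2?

a = 0, b = 0 ↦ 0  <
a = 0, b = 1 ↦ 2  ≥
a = 0, b = 2 ↦ 3  ≥
a = 0, b = 3 ↦ 3  ≥
a = 1, b = 0 ↦ 0  <
a = 1, b = 1 ↦ 1  <
a = 1, b = 2 ↦ 3  ≥
a = 1, b = 3 ↦ 3  ≥
a = 2, b = 0 ↦ 0  <
a = 2, b = 1 ↦ 1  <
a = 2, b = 2 ↦ 1  <
a = 2, b = 3 ↦ 2  ≥
a = 3, b = 0 ↦ 0  <
a = 3, b = 1 ↦ 0  <
a = 3, b = 2 ↦ 0  <
a = 3, b = 3 ↦ 0  <
So 6 of the 16 assignments meet the threshold.

6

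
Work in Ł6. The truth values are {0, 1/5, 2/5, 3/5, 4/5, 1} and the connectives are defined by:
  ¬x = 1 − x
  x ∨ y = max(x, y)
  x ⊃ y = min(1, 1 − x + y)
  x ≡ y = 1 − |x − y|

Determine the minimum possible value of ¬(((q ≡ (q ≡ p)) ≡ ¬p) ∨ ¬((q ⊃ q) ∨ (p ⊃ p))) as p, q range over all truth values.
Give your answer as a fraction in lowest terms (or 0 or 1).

Take p = 0, q = 2/5:
q ≡ p = 2/5 ≡ 0 = 3/5
q ≡ (q ≡ p) = 2/5 ≡ 3/5 = 4/5
¬p = ¬0 = 1
(q ≡ (q ≡ p)) ≡ ¬p = 4/5 ≡ 1 = 4/5
q ⊃ q = 2/5 ⊃ 2/5 = 1
p ⊃ p = 0 ⊃ 0 = 1
(q ⊃ q) ∨ (p ⊃ p) = 1 ∨ 1 = 1
¬((q ⊃ q) ∨ (p ⊃ p)) = ¬1 = 0
((q ≡ (q ≡ p)) ≡ ¬p) ∨ ¬((q ⊃ q) ∨ (p ⊃ p)) = 4/5 ∨ 0 = 4/5
¬(((q ≡ (q ≡ p)) ≡ ¬p) ∨ ¬((q ⊃ q) ∨ (p ⊃ p))) = ¬4/5 = 1/5
No assignment yields a value below 1/5, so this is the minimum.

1/5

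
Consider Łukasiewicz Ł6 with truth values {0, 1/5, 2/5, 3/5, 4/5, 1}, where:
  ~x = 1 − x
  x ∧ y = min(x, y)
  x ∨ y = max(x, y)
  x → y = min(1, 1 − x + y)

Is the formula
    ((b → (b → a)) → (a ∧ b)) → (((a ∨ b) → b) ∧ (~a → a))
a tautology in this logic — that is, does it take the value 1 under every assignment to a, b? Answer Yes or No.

No

Counterexample: take a = 0, b = 3/5.
b → a = 3/5 → 0 = 2/5
b → (b → a) = 3/5 → 2/5 = 4/5
a ∧ b = 0 ∧ 3/5 = 0
(b → (b → a)) → (a ∧ b) = 4/5 → 0 = 1/5
a ∨ b = 0 ∨ 3/5 = 3/5
(a ∨ b) → b = 3/5 → 3/5 = 1
~a = ~0 = 1
~a → a = 1 → 0 = 0
((a ∨ b) → b) ∧ (~a → a) = 1 ∧ 0 = 0
((b → (b → a)) → (a ∧ b)) → (((a ∨ b) → b) ∧ (~a → a)) = 1/5 → 0 = 4/5
This gives 4/5 ≠ 1.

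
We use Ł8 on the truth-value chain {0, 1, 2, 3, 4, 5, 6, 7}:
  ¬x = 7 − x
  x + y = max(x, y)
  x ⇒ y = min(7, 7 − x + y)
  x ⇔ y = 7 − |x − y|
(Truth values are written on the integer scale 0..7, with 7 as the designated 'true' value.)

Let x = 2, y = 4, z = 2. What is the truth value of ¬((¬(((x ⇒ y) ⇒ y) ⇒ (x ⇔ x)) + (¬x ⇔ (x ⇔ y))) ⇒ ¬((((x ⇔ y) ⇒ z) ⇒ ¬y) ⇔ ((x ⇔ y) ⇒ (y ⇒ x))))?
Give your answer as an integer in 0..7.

6

x ⇒ y = 2 ⇒ 4 = 7
(x ⇒ y) ⇒ y = 7 ⇒ 4 = 4
x ⇔ x = 2 ⇔ 2 = 7
((x ⇒ y) ⇒ y) ⇒ (x ⇔ x) = 4 ⇒ 7 = 7
¬(((x ⇒ y) ⇒ y) ⇒ (x ⇔ x)) = ¬7 = 0
¬x = ¬2 = 5
x ⇔ y = 2 ⇔ 4 = 5
¬x ⇔ (x ⇔ y) = 5 ⇔ 5 = 7
¬(((x ⇒ y) ⇒ y) ⇒ (x ⇔ x)) + (¬x ⇔ (x ⇔ y)) = 0 + 7 = 7
x ⇔ y = 2 ⇔ 4 = 5
(x ⇔ y) ⇒ z = 5 ⇒ 2 = 4
¬y = ¬4 = 3
((x ⇔ y) ⇒ z) ⇒ ¬y = 4 ⇒ 3 = 6
x ⇔ y = 2 ⇔ 4 = 5
y ⇒ x = 4 ⇒ 2 = 5
(x ⇔ y) ⇒ (y ⇒ x) = 5 ⇒ 5 = 7
(((x ⇔ y) ⇒ z) ⇒ ¬y) ⇔ ((x ⇔ y) ⇒ (y ⇒ x)) = 6 ⇔ 7 = 6
¬((((x ⇔ y) ⇒ z) ⇒ ¬y) ⇔ ((x ⇔ y) ⇒ (y ⇒ x))) = ¬6 = 1
(¬(((x ⇒ y) ⇒ y) ⇒ (x ⇔ x)) + (¬x ⇔ (x ⇔ y))) ⇒ ¬((((x ⇔ y) ⇒ z) ⇒ ¬y) ⇔ ((x ⇔ y) ⇒ (y ⇒ x))) = 7 ⇒ 1 = 1
¬((¬(((x ⇒ y) ⇒ y) ⇒ (x ⇔ x)) + (¬x ⇔ (x ⇔ y))) ⇒ ¬((((x ⇔ y) ⇒ z) ⇒ ¬y) ⇔ ((x ⇔ y) ⇒ (y ⇒ x)))) = ¬1 = 6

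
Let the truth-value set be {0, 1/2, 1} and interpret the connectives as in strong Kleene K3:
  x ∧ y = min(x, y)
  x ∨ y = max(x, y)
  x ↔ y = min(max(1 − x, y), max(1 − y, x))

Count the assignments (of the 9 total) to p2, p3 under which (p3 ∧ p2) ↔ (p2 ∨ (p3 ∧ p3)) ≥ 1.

p2 = 0, p3 = 0 ↦ 1  ≥
p2 = 0, p3 = 1/2 ↦ 1/2  <
p2 = 0, p3 = 1 ↦ 0  <
p2 = 1/2, p3 = 0 ↦ 1/2  <
p2 = 1/2, p3 = 1/2 ↦ 1/2  <
p2 = 1/2, p3 = 1 ↦ 1/2  <
p2 = 1, p3 = 0 ↦ 0  <
p2 = 1, p3 = 1/2 ↦ 1/2  <
p2 = 1, p3 = 1 ↦ 1  ≥
So 2 of the 9 assignments meet the threshold.

2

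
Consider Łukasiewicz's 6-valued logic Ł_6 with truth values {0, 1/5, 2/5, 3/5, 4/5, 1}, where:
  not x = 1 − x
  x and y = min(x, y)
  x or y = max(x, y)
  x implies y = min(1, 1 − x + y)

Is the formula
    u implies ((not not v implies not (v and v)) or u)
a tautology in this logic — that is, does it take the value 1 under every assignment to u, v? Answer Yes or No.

At u = 3/5, v = 0, for instance:
not v = not 0 = 1
not not v = not 1 = 0
v and v = 0 and 0 = 0
not (v and v) = not 0 = 1
not not v implies not (v and v) = 0 implies 1 = 1
(not not v implies not (v and v)) or u = 1 or 3/5 = 1
u implies ((not not v implies not (v and v)) or u) = 3/5 implies 1 = 1
and checking the remaining 35 assignments likewise gives ≥ 1 in every case.

Yes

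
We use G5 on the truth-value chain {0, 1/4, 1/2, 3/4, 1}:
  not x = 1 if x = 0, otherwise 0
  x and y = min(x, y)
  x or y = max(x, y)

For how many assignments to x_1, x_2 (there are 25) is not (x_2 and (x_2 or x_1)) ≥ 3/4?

value 1: 5 assignments (counts)
value 0: 20 assignments
So 5 of the 25 assignments meet the threshold.

5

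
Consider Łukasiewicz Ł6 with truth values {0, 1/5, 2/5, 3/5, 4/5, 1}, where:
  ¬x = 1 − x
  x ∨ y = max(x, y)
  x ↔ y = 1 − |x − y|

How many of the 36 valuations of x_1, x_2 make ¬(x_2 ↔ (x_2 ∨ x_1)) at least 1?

1

value 1: 1 assignment (counts)
value 4/5: 2 assignments
value 3/5: 3 assignments
value 2/5: 4 assignments
value 1/5: 5 assignments
value 0: 21 assignments
So 1 of the 36 assignments meets the threshold.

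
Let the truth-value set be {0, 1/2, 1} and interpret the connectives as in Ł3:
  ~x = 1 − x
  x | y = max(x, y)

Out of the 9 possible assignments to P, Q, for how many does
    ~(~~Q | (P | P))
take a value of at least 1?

1

P = 0, Q = 0 ↦ 1  ≥
P = 0, Q = 1/2 ↦ 1/2  <
P = 0, Q = 1 ↦ 0  <
P = 1/2, Q = 0 ↦ 1/2  <
P = 1/2, Q = 1/2 ↦ 1/2  <
P = 1/2, Q = 1 ↦ 0  <
P = 1, Q = 0 ↦ 0  <
P = 1, Q = 1/2 ↦ 0  <
P = 1, Q = 1 ↦ 0  <
So 1 of the 9 assignments meets the threshold.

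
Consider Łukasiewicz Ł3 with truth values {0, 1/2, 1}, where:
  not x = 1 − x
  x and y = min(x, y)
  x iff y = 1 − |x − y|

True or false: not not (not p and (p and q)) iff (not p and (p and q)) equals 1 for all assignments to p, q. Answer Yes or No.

p = 0, q = 0 ↦ 1
p = 0, q = 1/2 ↦ 1
p = 0, q = 1 ↦ 1
p = 1/2, q = 0 ↦ 1
p = 1/2, q = 1/2 ↦ 1
p = 1/2, q = 1 ↦ 1
p = 1, q = 0 ↦ 1
p = 1, q = 1/2 ↦ 1
p = 1, q = 1 ↦ 1
Every assignment gives a value ≥ 1.

Yes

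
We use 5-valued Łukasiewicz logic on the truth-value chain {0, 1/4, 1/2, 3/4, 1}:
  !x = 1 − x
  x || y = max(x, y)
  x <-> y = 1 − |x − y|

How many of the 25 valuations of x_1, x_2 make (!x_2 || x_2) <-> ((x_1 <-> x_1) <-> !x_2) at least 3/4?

value 1: 15 assignments (counts)
value 1/2: 5 assignments
value 0: 5 assignments
So 15 of the 25 assignments meet the threshold.

15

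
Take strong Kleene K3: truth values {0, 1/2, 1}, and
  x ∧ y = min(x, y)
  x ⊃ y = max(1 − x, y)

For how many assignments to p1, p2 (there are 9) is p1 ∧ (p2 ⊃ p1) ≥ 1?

p1 = 0, p2 = 0 ↦ 0  <
p1 = 0, p2 = 1/2 ↦ 0  <
p1 = 0, p2 = 1 ↦ 0  <
p1 = 1/2, p2 = 0 ↦ 1/2  <
p1 = 1/2, p2 = 1/2 ↦ 1/2  <
p1 = 1/2, p2 = 1 ↦ 1/2  <
p1 = 1, p2 = 0 ↦ 1  ≥
p1 = 1, p2 = 1/2 ↦ 1  ≥
p1 = 1, p2 = 1 ↦ 1  ≥
So 3 of the 9 assignments meet the threshold.

3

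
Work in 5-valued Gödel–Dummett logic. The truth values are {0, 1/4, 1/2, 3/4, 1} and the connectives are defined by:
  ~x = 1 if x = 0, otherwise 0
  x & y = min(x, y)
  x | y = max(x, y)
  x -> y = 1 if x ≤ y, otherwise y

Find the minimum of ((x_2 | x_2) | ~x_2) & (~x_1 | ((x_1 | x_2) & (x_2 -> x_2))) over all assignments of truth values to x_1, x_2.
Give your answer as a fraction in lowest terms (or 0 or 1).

Take x_1 = 0, x_2 = 1/4:
x_2 | x_2 = 1/4 | 1/4 = 1/4
~x_2 = ~1/4 = 0
(x_2 | x_2) | ~x_2 = 1/4 | 0 = 1/4
~x_1 = ~0 = 1
x_1 | x_2 = 0 | 1/4 = 1/4
x_2 -> x_2 = 1/4 -> 1/4 = 1
(x_1 | x_2) & (x_2 -> x_2) = 1/4 & 1 = 1/4
~x_1 | ((x_1 | x_2) & (x_2 -> x_2)) = 1 | 1/4 = 1
((x_2 | x_2) | ~x_2) & (~x_1 | ((x_1 | x_2) & (x_2 -> x_2))) = 1/4 & 1 = 1/4
No assignment yields a value below 1/4, so this is the minimum.

1/4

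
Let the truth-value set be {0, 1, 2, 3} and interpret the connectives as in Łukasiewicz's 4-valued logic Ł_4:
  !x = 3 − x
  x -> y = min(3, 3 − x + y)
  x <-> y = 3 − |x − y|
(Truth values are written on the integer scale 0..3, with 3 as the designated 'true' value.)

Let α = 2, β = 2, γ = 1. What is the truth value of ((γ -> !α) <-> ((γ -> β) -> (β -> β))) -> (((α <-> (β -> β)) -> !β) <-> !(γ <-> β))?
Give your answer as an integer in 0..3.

2

!α = !2 = 1
γ -> !α = 1 -> 1 = 3
γ -> β = 1 -> 2 = 3
β -> β = 2 -> 2 = 3
(γ -> β) -> (β -> β) = 3 -> 3 = 3
(γ -> !α) <-> ((γ -> β) -> (β -> β)) = 3 <-> 3 = 3
β -> β = 2 -> 2 = 3
α <-> (β -> β) = 2 <-> 3 = 2
!β = !2 = 1
(α <-> (β -> β)) -> !β = 2 -> 1 = 2
γ <-> β = 1 <-> 2 = 2
!(γ <-> β) = !2 = 1
((α <-> (β -> β)) -> !β) <-> !(γ <-> β) = 2 <-> 1 = 2
((γ -> !α) <-> ((γ -> β) -> (β -> β))) -> (((α <-> (β -> β)) -> !β) <-> !(γ <-> β)) = 3 -> 2 = 2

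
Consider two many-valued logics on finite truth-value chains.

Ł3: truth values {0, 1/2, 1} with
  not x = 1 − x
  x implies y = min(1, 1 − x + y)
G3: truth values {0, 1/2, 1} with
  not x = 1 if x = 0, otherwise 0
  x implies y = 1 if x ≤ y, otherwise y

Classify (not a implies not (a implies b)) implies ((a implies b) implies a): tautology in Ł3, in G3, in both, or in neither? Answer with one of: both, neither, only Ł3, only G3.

only Ł3

In Ł3: every assignment gives 1 — tautology.
In G3: at a = 1/2, b = 1/2 the value is 1/2 — not a tautology.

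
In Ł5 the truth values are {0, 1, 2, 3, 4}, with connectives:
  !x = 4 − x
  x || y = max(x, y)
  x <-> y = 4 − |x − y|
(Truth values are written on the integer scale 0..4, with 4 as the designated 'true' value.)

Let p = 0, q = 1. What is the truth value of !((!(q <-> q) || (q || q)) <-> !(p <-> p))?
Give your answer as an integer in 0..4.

1

q <-> q = 1 <-> 1 = 4
!(q <-> q) = !4 = 0
q || q = 1 || 1 = 1
!(q <-> q) || (q || q) = 0 || 1 = 1
p <-> p = 0 <-> 0 = 4
!(p <-> p) = !4 = 0
(!(q <-> q) || (q || q)) <-> !(p <-> p) = 1 <-> 0 = 3
!((!(q <-> q) || (q || q)) <-> !(p <-> p)) = !3 = 1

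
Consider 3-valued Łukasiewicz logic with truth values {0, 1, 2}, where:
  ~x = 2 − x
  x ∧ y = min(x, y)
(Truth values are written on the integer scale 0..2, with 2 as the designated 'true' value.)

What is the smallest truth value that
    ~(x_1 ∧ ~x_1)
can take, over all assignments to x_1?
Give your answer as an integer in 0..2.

1

Take x_1 = 1:
~x_1 = ~1 = 1
x_1 ∧ ~x_1 = 1 ∧ 1 = 1
~(x_1 ∧ ~x_1) = ~1 = 1
No assignment yields a value below 1, so this is the minimum.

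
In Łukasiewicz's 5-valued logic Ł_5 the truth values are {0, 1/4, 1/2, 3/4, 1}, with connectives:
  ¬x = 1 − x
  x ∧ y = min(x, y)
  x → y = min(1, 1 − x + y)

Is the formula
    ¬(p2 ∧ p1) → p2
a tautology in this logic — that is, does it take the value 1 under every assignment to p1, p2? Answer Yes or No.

Counterexample: take p1 = 0, p2 = 0.
p2 ∧ p1 = 0 ∧ 0 = 0
¬(p2 ∧ p1) = ¬0 = 1
¬(p2 ∧ p1) → p2 = 1 → 0 = 0
This gives 0 ≠ 1.

No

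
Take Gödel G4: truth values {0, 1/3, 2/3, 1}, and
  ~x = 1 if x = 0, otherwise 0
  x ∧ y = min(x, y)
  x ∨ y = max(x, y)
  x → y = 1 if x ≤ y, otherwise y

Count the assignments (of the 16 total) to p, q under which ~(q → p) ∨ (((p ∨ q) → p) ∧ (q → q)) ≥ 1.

p = 0, q = 0 ↦ 1  ≥
p = 0, q = 1/3 ↦ 1  ≥
p = 0, q = 2/3 ↦ 1  ≥
p = 0, q = 1 ↦ 1  ≥
p = 1/3, q = 0 ↦ 1  ≥
p = 1/3, q = 1/3 ↦ 1  ≥
p = 1/3, q = 2/3 ↦ 1/3  <
p = 1/3, q = 1 ↦ 1/3  <
p = 2/3, q = 0 ↦ 1  ≥
p = 2/3, q = 1/3 ↦ 1  ≥
p = 2/3, q = 2/3 ↦ 1  ≥
p = 2/3, q = 1 ↦ 2/3  <
p = 1, q = 0 ↦ 1  ≥
p = 1, q = 1/3 ↦ 1  ≥
p = 1, q = 2/3 ↦ 1  ≥
p = 1, q = 1 ↦ 1  ≥
So 13 of the 16 assignments meet the threshold.

13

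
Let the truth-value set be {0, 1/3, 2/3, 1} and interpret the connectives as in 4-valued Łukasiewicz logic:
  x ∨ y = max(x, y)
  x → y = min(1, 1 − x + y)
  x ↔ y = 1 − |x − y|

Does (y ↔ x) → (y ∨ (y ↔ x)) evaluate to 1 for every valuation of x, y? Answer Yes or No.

x = 0, y = 0 ↦ 1
x = 0, y = 1/3 ↦ 1
x = 0, y = 2/3 ↦ 1
x = 0, y = 1 ↦ 1
x = 1/3, y = 0 ↦ 1
x = 1/3, y = 1/3 ↦ 1
x = 1/3, y = 2/3 ↦ 1
x = 1/3, y = 1 ↦ 1
x = 2/3, y = 0 ↦ 1
x = 2/3, y = 1/3 ↦ 1
x = 2/3, y = 2/3 ↦ 1
x = 2/3, y = 1 ↦ 1
x = 1, y = 0 ↦ 1
x = 1, y = 1/3 ↦ 1
x = 1, y = 2/3 ↦ 1
x = 1, y = 1 ↦ 1
Every assignment gives a value ≥ 1.

Yes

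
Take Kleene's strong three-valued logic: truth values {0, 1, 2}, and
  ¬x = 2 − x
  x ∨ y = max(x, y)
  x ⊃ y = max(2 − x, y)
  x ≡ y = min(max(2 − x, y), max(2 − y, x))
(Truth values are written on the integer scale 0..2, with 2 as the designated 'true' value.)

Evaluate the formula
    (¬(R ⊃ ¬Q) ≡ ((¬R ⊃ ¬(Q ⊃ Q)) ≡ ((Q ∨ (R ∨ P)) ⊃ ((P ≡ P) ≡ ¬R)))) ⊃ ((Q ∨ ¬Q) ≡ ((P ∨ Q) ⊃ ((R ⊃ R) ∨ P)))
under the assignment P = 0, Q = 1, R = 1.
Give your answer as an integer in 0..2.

¬Q = ¬1 = 1
R ⊃ ¬Q = 1 ⊃ 1 = 1
¬(R ⊃ ¬Q) = ¬1 = 1
¬R = ¬1 = 1
Q ⊃ Q = 1 ⊃ 1 = 1
¬(Q ⊃ Q) = ¬1 = 1
¬R ⊃ ¬(Q ⊃ Q) = 1 ⊃ 1 = 1
R ∨ P = 1 ∨ 0 = 1
Q ∨ (R ∨ P) = 1 ∨ 1 = 1
P ≡ P = 0 ≡ 0 = 2
¬R = ¬1 = 1
(P ≡ P) ≡ ¬R = 2 ≡ 1 = 1
(Q ∨ (R ∨ P)) ⊃ ((P ≡ P) ≡ ¬R) = 1 ⊃ 1 = 1
(¬R ⊃ ¬(Q ⊃ Q)) ≡ ((Q ∨ (R ∨ P)) ⊃ ((P ≡ P) ≡ ¬R)) = 1 ≡ 1 = 1
¬(R ⊃ ¬Q) ≡ ((¬R ⊃ ¬(Q ⊃ Q)) ≡ ((Q ∨ (R ∨ P)) ⊃ ((P ≡ P) ≡ ¬R))) = 1 ≡ 1 = 1
¬Q = ¬1 = 1
Q ∨ ¬Q = 1 ∨ 1 = 1
P ∨ Q = 0 ∨ 1 = 1
R ⊃ R = 1 ⊃ 1 = 1
(R ⊃ R) ∨ P = 1 ∨ 0 = 1
(P ∨ Q) ⊃ ((R ⊃ R) ∨ P) = 1 ⊃ 1 = 1
(Q ∨ ¬Q) ≡ ((P ∨ Q) ⊃ ((R ⊃ R) ∨ P)) = 1 ≡ 1 = 1
(¬(R ⊃ ¬Q) ≡ ((¬R ⊃ ¬(Q ⊃ Q)) ≡ ((Q ∨ (R ∨ P)) ⊃ ((P ≡ P) ≡ ¬R)))) ⊃ ((Q ∨ ¬Q) ≡ ((P ∨ Q) ⊃ ((R ⊃ R) ∨ P))) = 1 ⊃ 1 = 1

1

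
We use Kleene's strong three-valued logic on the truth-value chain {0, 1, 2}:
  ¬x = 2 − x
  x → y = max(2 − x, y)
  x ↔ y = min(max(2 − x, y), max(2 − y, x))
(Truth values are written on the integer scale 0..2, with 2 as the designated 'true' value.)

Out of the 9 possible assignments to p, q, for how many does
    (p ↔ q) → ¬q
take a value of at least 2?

p = 0, q = 0 ↦ 2  ≥
p = 0, q = 1 ↦ 1  <
p = 0, q = 2 ↦ 2  ≥
p = 1, q = 0 ↦ 2  ≥
p = 1, q = 1 ↦ 1  <
p = 1, q = 2 ↦ 1  <
p = 2, q = 0 ↦ 2  ≥
p = 2, q = 1 ↦ 1  <
p = 2, q = 2 ↦ 0  <
So 4 of the 9 assignments meet the threshold.

4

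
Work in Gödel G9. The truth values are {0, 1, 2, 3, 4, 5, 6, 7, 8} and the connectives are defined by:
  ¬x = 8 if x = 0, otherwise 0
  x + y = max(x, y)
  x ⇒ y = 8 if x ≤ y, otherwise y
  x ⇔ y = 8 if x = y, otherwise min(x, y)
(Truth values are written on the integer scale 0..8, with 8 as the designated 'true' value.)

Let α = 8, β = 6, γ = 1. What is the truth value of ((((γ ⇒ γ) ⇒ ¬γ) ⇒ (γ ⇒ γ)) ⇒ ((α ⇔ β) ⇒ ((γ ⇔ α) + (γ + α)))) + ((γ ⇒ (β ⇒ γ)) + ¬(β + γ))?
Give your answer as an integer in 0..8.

γ ⇒ γ = 1 ⇒ 1 = 8
¬γ = ¬1 = 0
(γ ⇒ γ) ⇒ ¬γ = 8 ⇒ 0 = 0
γ ⇒ γ = 1 ⇒ 1 = 8
((γ ⇒ γ) ⇒ ¬γ) ⇒ (γ ⇒ γ) = 0 ⇒ 8 = 8
α ⇔ β = 8 ⇔ 6 = 6
γ ⇔ α = 1 ⇔ 8 = 1
γ + α = 1 + 8 = 8
(γ ⇔ α) + (γ + α) = 1 + 8 = 8
(α ⇔ β) ⇒ ((γ ⇔ α) + (γ + α)) = 6 ⇒ 8 = 8
(((γ ⇒ γ) ⇒ ¬γ) ⇒ (γ ⇒ γ)) ⇒ ((α ⇔ β) ⇒ ((γ ⇔ α) + (γ + α))) = 8 ⇒ 8 = 8
β ⇒ γ = 6 ⇒ 1 = 1
γ ⇒ (β ⇒ γ) = 1 ⇒ 1 = 8
β + γ = 6 + 1 = 6
¬(β + γ) = ¬6 = 0
(γ ⇒ (β ⇒ γ)) + ¬(β + γ) = 8 + 0 = 8
((((γ ⇒ γ) ⇒ ¬γ) ⇒ (γ ⇒ γ)) ⇒ ((α ⇔ β) ⇒ ((γ ⇔ α) + (γ + α)))) + ((γ ⇒ (β ⇒ γ)) + ¬(β + γ)) = 8 + 8 = 8

8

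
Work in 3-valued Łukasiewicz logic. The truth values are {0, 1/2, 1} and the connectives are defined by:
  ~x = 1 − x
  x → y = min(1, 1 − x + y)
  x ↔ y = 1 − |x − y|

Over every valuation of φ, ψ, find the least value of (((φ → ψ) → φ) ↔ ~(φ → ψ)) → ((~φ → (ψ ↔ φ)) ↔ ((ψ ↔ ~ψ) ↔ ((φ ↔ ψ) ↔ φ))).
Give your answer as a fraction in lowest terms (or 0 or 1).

1/2

Take φ = 1/2, ψ = 0:
φ → ψ = 1/2 → 0 = 1/2
(φ → ψ) → φ = 1/2 → 1/2 = 1
φ → ψ = 1/2 → 0 = 1/2
~(φ → ψ) = ~1/2 = 1/2
((φ → ψ) → φ) ↔ ~(φ → ψ) = 1 ↔ 1/2 = 1/2
~φ = ~1/2 = 1/2
ψ ↔ φ = 0 ↔ 1/2 = 1/2
~φ → (ψ ↔ φ) = 1/2 → 1/2 = 1
~ψ = ~0 = 1
ψ ↔ ~ψ = 0 ↔ 1 = 0
φ ↔ ψ = 1/2 ↔ 0 = 1/2
(φ ↔ ψ) ↔ φ = 1/2 ↔ 1/2 = 1
(ψ ↔ ~ψ) ↔ ((φ ↔ ψ) ↔ φ) = 0 ↔ 1 = 0
(~φ → (ψ ↔ φ)) ↔ ((ψ ↔ ~ψ) ↔ ((φ ↔ ψ) ↔ φ)) = 1 ↔ 0 = 0
(((φ → ψ) → φ) ↔ ~(φ → ψ)) → ((~φ → (ψ ↔ φ)) ↔ ((ψ ↔ ~ψ) ↔ ((φ ↔ ψ) ↔ φ))) = 1/2 → 0 = 1/2
No assignment yields a value below 1/2, so this is the minimum.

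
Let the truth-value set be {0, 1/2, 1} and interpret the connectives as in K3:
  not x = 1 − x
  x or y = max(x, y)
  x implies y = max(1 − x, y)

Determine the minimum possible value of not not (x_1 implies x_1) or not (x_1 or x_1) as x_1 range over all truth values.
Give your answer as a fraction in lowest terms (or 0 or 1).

1/2

Take x_1 = 1/2:
x_1 implies x_1 = 1/2 implies 1/2 = 1/2
not (x_1 implies x_1) = not 1/2 = 1/2
not not (x_1 implies x_1) = not 1/2 = 1/2
x_1 or x_1 = 1/2 or 1/2 = 1/2
not (x_1 or x_1) = not 1/2 = 1/2
not not (x_1 implies x_1) or not (x_1 or x_1) = 1/2 or 1/2 = 1/2
No assignment yields a value below 1/2, so this is the minimum.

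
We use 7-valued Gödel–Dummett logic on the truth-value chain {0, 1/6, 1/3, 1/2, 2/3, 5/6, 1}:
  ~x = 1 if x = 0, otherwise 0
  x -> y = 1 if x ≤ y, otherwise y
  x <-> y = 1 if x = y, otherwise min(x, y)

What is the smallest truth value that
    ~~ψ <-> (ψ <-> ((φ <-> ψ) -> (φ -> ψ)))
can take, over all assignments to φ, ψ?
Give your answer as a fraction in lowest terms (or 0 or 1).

Take φ = 0, ψ = 1/6:
~ψ = ~1/6 = 0
~~ψ = ~0 = 1
φ <-> ψ = 0 <-> 1/6 = 0
φ -> ψ = 0 -> 1/6 = 1
(φ <-> ψ) -> (φ -> ψ) = 0 -> 1 = 1
ψ <-> ((φ <-> ψ) -> (φ -> ψ)) = 1/6 <-> 1 = 1/6
~~ψ <-> (ψ <-> ((φ <-> ψ) -> (φ -> ψ))) = 1 <-> 1/6 = 1/6
No assignment yields a value below 1/6, so this is the minimum.

1/6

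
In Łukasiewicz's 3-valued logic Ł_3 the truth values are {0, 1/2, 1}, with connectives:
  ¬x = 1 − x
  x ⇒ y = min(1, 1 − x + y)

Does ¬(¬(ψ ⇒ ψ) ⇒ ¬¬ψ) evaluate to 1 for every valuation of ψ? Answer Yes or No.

No

Counterexample: take ψ = 0.
ψ ⇒ ψ = 0 ⇒ 0 = 1
¬(ψ ⇒ ψ) = ¬1 = 0
¬ψ = ¬0 = 1
¬¬ψ = ¬1 = 0
¬(ψ ⇒ ψ) ⇒ ¬¬ψ = 0 ⇒ 0 = 1
¬(¬(ψ ⇒ ψ) ⇒ ¬¬ψ) = ¬1 = 0
This gives 0 ≠ 1.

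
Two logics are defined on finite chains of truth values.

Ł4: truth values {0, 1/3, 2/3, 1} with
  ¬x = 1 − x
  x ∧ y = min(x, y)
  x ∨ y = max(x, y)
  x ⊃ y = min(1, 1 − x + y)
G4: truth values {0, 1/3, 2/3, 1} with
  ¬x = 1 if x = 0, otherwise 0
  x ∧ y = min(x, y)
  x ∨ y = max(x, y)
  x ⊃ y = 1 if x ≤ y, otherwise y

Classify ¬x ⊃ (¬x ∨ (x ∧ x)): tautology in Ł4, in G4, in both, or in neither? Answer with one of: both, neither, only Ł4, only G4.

In Ł4: every assignment gives 1 — tautology.
In G4: every assignment gives 1 — tautology.

both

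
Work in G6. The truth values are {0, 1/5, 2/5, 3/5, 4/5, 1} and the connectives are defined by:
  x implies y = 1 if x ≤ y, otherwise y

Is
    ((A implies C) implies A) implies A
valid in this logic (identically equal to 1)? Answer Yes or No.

Counterexample: take A = 1/5, C = 0.
A implies C = 1/5 implies 0 = 0
(A implies C) implies A = 0 implies 1/5 = 1
((A implies C) implies A) implies A = 1 implies 1/5 = 1/5
This gives 1/5 ≠ 1.

No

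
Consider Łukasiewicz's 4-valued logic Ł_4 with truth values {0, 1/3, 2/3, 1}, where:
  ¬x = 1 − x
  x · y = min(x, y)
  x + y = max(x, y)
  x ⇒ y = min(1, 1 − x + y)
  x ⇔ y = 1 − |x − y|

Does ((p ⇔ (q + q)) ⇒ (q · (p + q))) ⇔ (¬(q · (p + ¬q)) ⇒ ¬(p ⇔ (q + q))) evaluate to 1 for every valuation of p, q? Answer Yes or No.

Counterexample: take p = 1/3, q = 2/3.
q + q = 2/3 + 2/3 = 2/3
p ⇔ (q + q) = 1/3 ⇔ 2/3 = 2/3
p + q = 1/3 + 2/3 = 2/3
q · (p + q) = 2/3 · 2/3 = 2/3
(p ⇔ (q + q)) ⇒ (q · (p + q)) = 2/3 ⇒ 2/3 = 1
¬q = ¬2/3 = 1/3
p + ¬q = 1/3 + 1/3 = 1/3
q · (p + ¬q) = 2/3 · 1/3 = 1/3
¬(q · (p + ¬q)) = ¬1/3 = 2/3
q + q = 2/3 + 2/3 = 2/3
p ⇔ (q + q) = 1/3 ⇔ 2/3 = 2/3
¬(p ⇔ (q + q)) = ¬2/3 = 1/3
¬(q · (p + ¬q)) ⇒ ¬(p ⇔ (q + q)) = 2/3 ⇒ 1/3 = 2/3
((p ⇔ (q + q)) ⇒ (q · (p + q))) ⇔ (¬(q · (p + ¬q)) ⇒ ¬(p ⇔ (q + q))) = 1 ⇔ 2/3 = 2/3
This gives 2/3 ≠ 1.

No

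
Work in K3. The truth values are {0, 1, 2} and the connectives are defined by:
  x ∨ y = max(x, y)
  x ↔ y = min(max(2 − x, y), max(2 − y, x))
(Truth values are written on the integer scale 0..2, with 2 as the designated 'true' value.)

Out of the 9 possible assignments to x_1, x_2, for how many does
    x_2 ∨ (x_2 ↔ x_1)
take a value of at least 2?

4

x_1 = 0, x_2 = 0 ↦ 2  ≥
x_1 = 0, x_2 = 1 ↦ 1  <
x_1 = 0, x_2 = 2 ↦ 2  ≥
x_1 = 1, x_2 = 0 ↦ 1  <
x_1 = 1, x_2 = 1 ↦ 1  <
x_1 = 1, x_2 = 2 ↦ 2  ≥
x_1 = 2, x_2 = 0 ↦ 0  <
x_1 = 2, x_2 = 1 ↦ 1  <
x_1 = 2, x_2 = 2 ↦ 2  ≥
So 4 of the 9 assignments meet the threshold.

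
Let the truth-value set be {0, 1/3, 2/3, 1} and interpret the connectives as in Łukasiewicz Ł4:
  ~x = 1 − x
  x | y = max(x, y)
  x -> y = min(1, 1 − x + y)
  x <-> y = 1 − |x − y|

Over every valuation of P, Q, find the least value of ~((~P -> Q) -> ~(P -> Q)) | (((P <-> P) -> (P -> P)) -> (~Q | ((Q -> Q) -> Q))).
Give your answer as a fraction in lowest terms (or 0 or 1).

2/3

Take P = 0, Q = 1/3:
~P = ~0 = 1
~P -> Q = 1 -> 1/3 = 1/3
P -> Q = 0 -> 1/3 = 1
~(P -> Q) = ~1 = 0
(~P -> Q) -> ~(P -> Q) = 1/3 -> 0 = 2/3
~((~P -> Q) -> ~(P -> Q)) = ~2/3 = 1/3
P <-> P = 0 <-> 0 = 1
P -> P = 0 -> 0 = 1
(P <-> P) -> (P -> P) = 1 -> 1 = 1
~Q = ~1/3 = 2/3
Q -> Q = 1/3 -> 1/3 = 1
(Q -> Q) -> Q = 1 -> 1/3 = 1/3
~Q | ((Q -> Q) -> Q) = 2/3 | 1/3 = 2/3
((P <-> P) -> (P -> P)) -> (~Q | ((Q -> Q) -> Q)) = 1 -> 2/3 = 2/3
~((~P -> Q) -> ~(P -> Q)) | (((P <-> P) -> (P -> P)) -> (~Q | ((Q -> Q) -> Q))) = 1/3 | 2/3 = 2/3
No assignment yields a value below 2/3, so this is the minimum.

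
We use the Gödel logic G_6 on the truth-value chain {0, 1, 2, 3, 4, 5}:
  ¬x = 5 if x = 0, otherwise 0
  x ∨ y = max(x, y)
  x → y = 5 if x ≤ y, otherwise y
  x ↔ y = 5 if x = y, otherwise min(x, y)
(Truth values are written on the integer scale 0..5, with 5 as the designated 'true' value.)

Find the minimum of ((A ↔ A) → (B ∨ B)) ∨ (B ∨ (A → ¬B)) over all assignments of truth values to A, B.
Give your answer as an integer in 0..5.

Take A = 1, B = 1:
A ↔ A = 1 ↔ 1 = 5
B ∨ B = 1 ∨ 1 = 1
(A ↔ A) → (B ∨ B) = 5 → 1 = 1
¬B = ¬1 = 0
A → ¬B = 1 → 0 = 0
B ∨ (A → ¬B) = 1 ∨ 0 = 1
((A ↔ A) → (B ∨ B)) ∨ (B ∨ (A → ¬B)) = 1 ∨ 1 = 1
No assignment yields a value below 1, so this is the minimum.

1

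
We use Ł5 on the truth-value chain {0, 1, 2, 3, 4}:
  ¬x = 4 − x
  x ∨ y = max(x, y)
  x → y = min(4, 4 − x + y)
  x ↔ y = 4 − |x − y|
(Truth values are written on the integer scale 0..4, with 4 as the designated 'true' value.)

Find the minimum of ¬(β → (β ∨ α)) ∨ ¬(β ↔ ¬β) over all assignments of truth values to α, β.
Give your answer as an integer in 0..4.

Take α = 0, β = 2:
β ∨ α = 2 ∨ 0 = 2
β → (β ∨ α) = 2 → 2 = 4
¬(β → (β ∨ α)) = ¬4 = 0
¬β = ¬2 = 2
β ↔ ¬β = 2 ↔ 2 = 4
¬(β ↔ ¬β) = ¬4 = 0
¬(β → (β ∨ α)) ∨ ¬(β ↔ ¬β) = 0 ∨ 0 = 0
No assignment yields a value below 0, so this is the minimum.

0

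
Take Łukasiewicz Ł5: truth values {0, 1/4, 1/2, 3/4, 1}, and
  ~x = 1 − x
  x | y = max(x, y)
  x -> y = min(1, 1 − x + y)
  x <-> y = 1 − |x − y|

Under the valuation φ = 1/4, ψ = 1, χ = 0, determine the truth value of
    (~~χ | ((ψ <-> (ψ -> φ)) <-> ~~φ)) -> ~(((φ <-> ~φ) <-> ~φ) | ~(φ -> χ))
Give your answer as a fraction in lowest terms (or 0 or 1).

1/4

~χ = ~0 = 1
~~χ = ~1 = 0
ψ -> φ = 1 -> 1/4 = 1/4
ψ <-> (ψ -> φ) = 1 <-> 1/4 = 1/4
~φ = ~1/4 = 3/4
~~φ = ~3/4 = 1/4
(ψ <-> (ψ -> φ)) <-> ~~φ = 1/4 <-> 1/4 = 1
~~χ | ((ψ <-> (ψ -> φ)) <-> ~~φ) = 0 | 1 = 1
~φ = ~1/4 = 3/4
φ <-> ~φ = 1/4 <-> 3/4 = 1/2
~φ = ~1/4 = 3/4
(φ <-> ~φ) <-> ~φ = 1/2 <-> 3/4 = 3/4
φ -> χ = 1/4 -> 0 = 3/4
~(φ -> χ) = ~3/4 = 1/4
((φ <-> ~φ) <-> ~φ) | ~(φ -> χ) = 3/4 | 1/4 = 3/4
~(((φ <-> ~φ) <-> ~φ) | ~(φ -> χ)) = ~3/4 = 1/4
(~~χ | ((ψ <-> (ψ -> φ)) <-> ~~φ)) -> ~(((φ <-> ~φ) <-> ~φ) | ~(φ -> χ)) = 1 -> 1/4 = 1/4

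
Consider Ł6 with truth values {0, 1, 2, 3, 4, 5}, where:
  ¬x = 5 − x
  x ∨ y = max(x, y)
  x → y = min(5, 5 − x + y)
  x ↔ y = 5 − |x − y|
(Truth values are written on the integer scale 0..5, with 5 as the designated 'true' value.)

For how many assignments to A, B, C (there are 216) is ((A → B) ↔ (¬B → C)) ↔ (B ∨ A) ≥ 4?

142

value 5: 76 assignments (counts)
value 4: 66 assignments (counts)
value 3: 41 assignments
value 2: 22 assignments
value 1: 9 assignments
value 0: 2 assignments
So 142 of the 216 assignments meet the threshold.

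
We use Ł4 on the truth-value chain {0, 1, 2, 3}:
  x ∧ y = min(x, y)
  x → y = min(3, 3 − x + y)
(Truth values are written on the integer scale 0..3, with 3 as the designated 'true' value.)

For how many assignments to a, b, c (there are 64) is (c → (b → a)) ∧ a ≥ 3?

value 3: 16 assignments (counts)
value 2: 16 assignments
value 1: 16 assignments
value 0: 16 assignments
So 16 of the 64 assignments meet the threshold.

16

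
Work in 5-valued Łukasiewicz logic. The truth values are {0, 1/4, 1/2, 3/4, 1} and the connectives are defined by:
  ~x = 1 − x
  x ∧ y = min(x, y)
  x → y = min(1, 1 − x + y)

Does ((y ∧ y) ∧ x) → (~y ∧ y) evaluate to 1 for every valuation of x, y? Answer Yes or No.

No

Counterexample: take x = 1/4, y = 1.
y ∧ y = 1 ∧ 1 = 1
(y ∧ y) ∧ x = 1 ∧ 1/4 = 1/4
~y = ~1 = 0
~y ∧ y = 0 ∧ 1 = 0
((y ∧ y) ∧ x) → (~y ∧ y) = 1/4 → 0 = 3/4
This gives 3/4 ≠ 1.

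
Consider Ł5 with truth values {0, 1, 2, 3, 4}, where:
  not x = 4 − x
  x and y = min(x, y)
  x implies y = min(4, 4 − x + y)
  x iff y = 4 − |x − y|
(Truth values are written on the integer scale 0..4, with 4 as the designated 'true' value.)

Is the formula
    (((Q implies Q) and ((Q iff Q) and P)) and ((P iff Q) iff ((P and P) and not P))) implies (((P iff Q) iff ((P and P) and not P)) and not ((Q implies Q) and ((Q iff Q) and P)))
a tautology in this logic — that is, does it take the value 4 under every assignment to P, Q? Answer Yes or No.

Counterexample: take P = 3, Q = 0.
Q implies Q = 0 implies 0 = 4
Q iff Q = 0 iff 0 = 4
(Q iff Q) and P = 4 and 3 = 3
(Q implies Q) and ((Q iff Q) and P) = 4 and 3 = 3
P iff Q = 3 iff 0 = 1
P and P = 3 and 3 = 3
not P = not 3 = 1
(P and P) and not P = 3 and 1 = 1
(P iff Q) iff ((P and P) and not P) = 1 iff 1 = 4
((Q implies Q) and ((Q iff Q) and P)) and ((P iff Q) iff ((P and P) and not P)) = 3 and 4 = 3
P iff Q = 3 iff 0 = 1
P and P = 3 and 3 = 3
not P = not 3 = 1
(P and P) and not P = 3 and 1 = 1
(P iff Q) iff ((P and P) and not P) = 1 iff 1 = 4
Q implies Q = 0 implies 0 = 4
Q iff Q = 0 iff 0 = 4
(Q iff Q) and P = 4 and 3 = 3
(Q implies Q) and ((Q iff Q) and P) = 4 and 3 = 3
not ((Q implies Q) and ((Q iff Q) and P)) = not 3 = 1
((P iff Q) iff ((P and P) and not P)) and not ((Q implies Q) and ((Q iff Q) and P)) = 4 and 1 = 1
(((Q implies Q) and ((Q iff Q) and P)) and ((P iff Q) iff ((P and P) and not P))) implies (((P iff Q) iff ((P and P) and not P)) and not ((Q implies Q) and ((Q iff Q) and P))) = 3 implies 1 = 2
This gives 2 ≠ 4.

No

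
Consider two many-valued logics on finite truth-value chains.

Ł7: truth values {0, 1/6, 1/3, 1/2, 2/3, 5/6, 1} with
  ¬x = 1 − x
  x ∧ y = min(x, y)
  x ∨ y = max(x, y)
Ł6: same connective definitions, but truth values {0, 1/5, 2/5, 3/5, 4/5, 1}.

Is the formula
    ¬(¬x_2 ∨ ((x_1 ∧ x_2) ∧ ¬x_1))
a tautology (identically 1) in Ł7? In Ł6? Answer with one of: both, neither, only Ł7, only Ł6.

neither

In Ł7: at x_1 = 0, x_2 = 0 the value is 0 — not a tautology.
In Ł6: at x_1 = 0, x_2 = 0 the value is 0 — not a tautology.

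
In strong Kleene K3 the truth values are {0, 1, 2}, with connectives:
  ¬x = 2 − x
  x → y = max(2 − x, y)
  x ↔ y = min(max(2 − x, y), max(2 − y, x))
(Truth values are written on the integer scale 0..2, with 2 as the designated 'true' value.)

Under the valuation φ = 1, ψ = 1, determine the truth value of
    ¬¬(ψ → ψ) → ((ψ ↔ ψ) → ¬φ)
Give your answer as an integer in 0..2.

1

ψ → ψ = 1 → 1 = 1
¬(ψ → ψ) = ¬1 = 1
¬¬(ψ → ψ) = ¬1 = 1
ψ ↔ ψ = 1 ↔ 1 = 1
¬φ = ¬1 = 1
(ψ ↔ ψ) → ¬φ = 1 → 1 = 1
¬¬(ψ → ψ) → ((ψ ↔ ψ) → ¬φ) = 1 → 1 = 1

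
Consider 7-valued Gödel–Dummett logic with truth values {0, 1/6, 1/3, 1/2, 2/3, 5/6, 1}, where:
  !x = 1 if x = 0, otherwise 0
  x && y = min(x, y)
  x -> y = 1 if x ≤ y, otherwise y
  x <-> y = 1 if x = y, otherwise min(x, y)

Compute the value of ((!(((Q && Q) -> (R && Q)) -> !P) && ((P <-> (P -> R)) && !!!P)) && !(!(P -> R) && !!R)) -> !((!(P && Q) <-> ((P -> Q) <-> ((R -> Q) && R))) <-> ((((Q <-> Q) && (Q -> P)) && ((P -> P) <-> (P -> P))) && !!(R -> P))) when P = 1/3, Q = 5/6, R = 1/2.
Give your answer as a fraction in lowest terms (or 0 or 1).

Q && Q = 5/6 && 5/6 = 5/6
R && Q = 1/2 && 5/6 = 1/2
(Q && Q) -> (R && Q) = 5/6 -> 1/2 = 1/2
!P = !1/3 = 0
((Q && Q) -> (R && Q)) -> !P = 1/2 -> 0 = 0
!(((Q && Q) -> (R && Q)) -> !P) = !0 = 1
P -> R = 1/3 -> 1/2 = 1
P <-> (P -> R) = 1/3 <-> 1 = 1/3
!P = !1/3 = 0
!!P = !0 = 1
!!!P = !1 = 0
(P <-> (P -> R)) && !!!P = 1/3 && 0 = 0
!(((Q && Q) -> (R && Q)) -> !P) && ((P <-> (P -> R)) && !!!P) = 1 && 0 = 0
P -> R = 1/3 -> 1/2 = 1
!(P -> R) = !1 = 0
!R = !1/2 = 0
!!R = !0 = 1
!(P -> R) && !!R = 0 && 1 = 0
!(!(P -> R) && !!R) = !0 = 1
(!(((Q && Q) -> (R && Q)) -> !P) && ((P <-> (P -> R)) && !!!P)) && !(!(P -> R) && !!R) = 0 && 1 = 0
P && Q = 1/3 && 5/6 = 1/3
!(P && Q) = !1/3 = 0
P -> Q = 1/3 -> 5/6 = 1
R -> Q = 1/2 -> 5/6 = 1
(R -> Q) && R = 1 && 1/2 = 1/2
(P -> Q) <-> ((R -> Q) && R) = 1 <-> 1/2 = 1/2
!(P && Q) <-> ((P -> Q) <-> ((R -> Q) && R)) = 0 <-> 1/2 = 0
Q <-> Q = 5/6 <-> 5/6 = 1
Q -> P = 5/6 -> 1/3 = 1/3
(Q <-> Q) && (Q -> P) = 1 && 1/3 = 1/3
P -> P = 1/3 -> 1/3 = 1
P -> P = 1/3 -> 1/3 = 1
(P -> P) <-> (P -> P) = 1 <-> 1 = 1
((Q <-> Q) && (Q -> P)) && ((P -> P) <-> (P -> P)) = 1/3 && 1 = 1/3
R -> P = 1/2 -> 1/3 = 1/3
!(R -> P) = !1/3 = 0
!!(R -> P) = !0 = 1
(((Q <-> Q) && (Q -> P)) && ((P -> P) <-> (P -> P))) && !!(R -> P) = 1/3 && 1 = 1/3
(!(P && Q) <-> ((P -> Q) <-> ((R -> Q) && R))) <-> ((((Q <-> Q) && (Q -> P)) && ((P -> P) <-> (P -> P))) && !!(R -> P)) = 0 <-> 1/3 = 0
!((!(P && Q) <-> ((P -> Q) <-> ((R -> Q) && R))) <-> ((((Q <-> Q) && (Q -> P)) && ((P -> P) <-> (P -> P))) && !!(R -> P))) = !0 = 1
((!(((Q && Q) -> (R && Q)) -> !P) && ((P <-> (P -> R)) && !!!P)) && !(!(P -> R) && !!R)) -> !((!(P && Q) <-> ((P -> Q) <-> ((R -> Q) && R))) <-> ((((Q <-> Q) && (Q -> P)) && ((P -> P) <-> (P -> P))) && !!(R -> P))) = 0 -> 1 = 1

1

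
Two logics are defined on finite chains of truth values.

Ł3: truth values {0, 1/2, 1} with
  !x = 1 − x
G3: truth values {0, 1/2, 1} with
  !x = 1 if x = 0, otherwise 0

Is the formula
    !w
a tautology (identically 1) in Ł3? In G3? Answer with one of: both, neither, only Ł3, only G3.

In Ł3: at w = 1/2 the value is 1/2 — not a tautology.
In G3: at w = 1/2 the value is 0 — not a tautology.

neither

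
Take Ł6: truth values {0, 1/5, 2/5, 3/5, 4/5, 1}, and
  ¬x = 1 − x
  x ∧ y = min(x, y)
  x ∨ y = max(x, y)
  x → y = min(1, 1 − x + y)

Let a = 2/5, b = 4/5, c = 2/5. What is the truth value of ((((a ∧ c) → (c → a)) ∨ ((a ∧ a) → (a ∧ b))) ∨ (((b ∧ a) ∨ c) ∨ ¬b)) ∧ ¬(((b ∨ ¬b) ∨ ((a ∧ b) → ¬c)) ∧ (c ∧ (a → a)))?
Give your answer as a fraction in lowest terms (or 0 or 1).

a ∧ c = 2/5 ∧ 2/5 = 2/5
c → a = 2/5 → 2/5 = 1
(a ∧ c) → (c → a) = 2/5 → 1 = 1
a ∧ a = 2/5 ∧ 2/5 = 2/5
a ∧ b = 2/5 ∧ 4/5 = 2/5
(a ∧ a) → (a ∧ b) = 2/5 → 2/5 = 1
((a ∧ c) → (c → a)) ∨ ((a ∧ a) → (a ∧ b)) = 1 ∨ 1 = 1
b ∧ a = 4/5 ∧ 2/5 = 2/5
(b ∧ a) ∨ c = 2/5 ∨ 2/5 = 2/5
¬b = ¬4/5 = 1/5
((b ∧ a) ∨ c) ∨ ¬b = 2/5 ∨ 1/5 = 2/5
(((a ∧ c) → (c → a)) ∨ ((a ∧ a) → (a ∧ b))) ∨ (((b ∧ a) ∨ c) ∨ ¬b) = 1 ∨ 2/5 = 1
¬b = ¬4/5 = 1/5
b ∨ ¬b = 4/5 ∨ 1/5 = 4/5
a ∧ b = 2/5 ∧ 4/5 = 2/5
¬c = ¬2/5 = 3/5
(a ∧ b) → ¬c = 2/5 → 3/5 = 1
(b ∨ ¬b) ∨ ((a ∧ b) → ¬c) = 4/5 ∨ 1 = 1
a → a = 2/5 → 2/5 = 1
c ∧ (a → a) = 2/5 ∧ 1 = 2/5
((b ∨ ¬b) ∨ ((a ∧ b) → ¬c)) ∧ (c ∧ (a → a)) = 1 ∧ 2/5 = 2/5
¬(((b ∨ ¬b) ∨ ((a ∧ b) → ¬c)) ∧ (c ∧ (a → a))) = ¬2/5 = 3/5
((((a ∧ c) → (c → a)) ∨ ((a ∧ a) → (a ∧ b))) ∨ (((b ∧ a) ∨ c) ∨ ¬b)) ∧ ¬(((b ∨ ¬b) ∨ ((a ∧ b) → ¬c)) ∧ (c ∧ (a → a))) = 1 ∧ 3/5 = 3/5

3/5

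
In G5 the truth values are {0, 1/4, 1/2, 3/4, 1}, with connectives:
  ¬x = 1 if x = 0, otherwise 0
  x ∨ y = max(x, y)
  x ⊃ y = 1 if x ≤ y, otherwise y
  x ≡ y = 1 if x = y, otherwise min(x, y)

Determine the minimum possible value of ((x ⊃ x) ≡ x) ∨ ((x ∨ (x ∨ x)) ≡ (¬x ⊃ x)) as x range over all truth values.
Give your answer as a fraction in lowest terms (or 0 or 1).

1/4

Take x = 1/4:
x ⊃ x = 1/4 ⊃ 1/4 = 1
(x ⊃ x) ≡ x = 1 ≡ 1/4 = 1/4
x ∨ x = 1/4 ∨ 1/4 = 1/4
x ∨ (x ∨ x) = 1/4 ∨ 1/4 = 1/4
¬x = ¬1/4 = 0
¬x ⊃ x = 0 ⊃ 1/4 = 1
(x ∨ (x ∨ x)) ≡ (¬x ⊃ x) = 1/4 ≡ 1 = 1/4
((x ⊃ x) ≡ x) ∨ ((x ∨ (x ∨ x)) ≡ (¬x ⊃ x)) = 1/4 ∨ 1/4 = 1/4
No assignment yields a value below 1/4, so this is the minimum.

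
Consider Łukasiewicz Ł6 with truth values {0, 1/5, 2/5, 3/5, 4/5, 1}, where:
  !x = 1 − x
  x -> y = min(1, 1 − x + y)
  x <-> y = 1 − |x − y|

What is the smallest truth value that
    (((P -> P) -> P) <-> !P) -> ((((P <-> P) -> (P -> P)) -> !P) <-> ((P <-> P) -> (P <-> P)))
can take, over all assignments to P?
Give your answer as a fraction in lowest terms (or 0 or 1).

Take P = 3/5:
P -> P = 3/5 -> 3/5 = 1
(P -> P) -> P = 1 -> 3/5 = 3/5
!P = !3/5 = 2/5
((P -> P) -> P) <-> !P = 3/5 <-> 2/5 = 4/5
P <-> P = 3/5 <-> 3/5 = 1
P -> P = 3/5 -> 3/5 = 1
(P <-> P) -> (P -> P) = 1 -> 1 = 1
!P = !3/5 = 2/5
((P <-> P) -> (P -> P)) -> !P = 1 -> 2/5 = 2/5
P <-> P = 3/5 <-> 3/5 = 1
P <-> P = 3/5 <-> 3/5 = 1
(P <-> P) -> (P <-> P) = 1 -> 1 = 1
(((P <-> P) -> (P -> P)) -> !P) <-> ((P <-> P) -> (P <-> P)) = 2/5 <-> 1 = 2/5
(((P -> P) -> P) <-> !P) -> ((((P <-> P) -> (P -> P)) -> !P) <-> ((P <-> P) -> (P <-> P))) = 4/5 -> 2/5 = 3/5
No assignment yields a value below 3/5, so this is the minimum.

3/5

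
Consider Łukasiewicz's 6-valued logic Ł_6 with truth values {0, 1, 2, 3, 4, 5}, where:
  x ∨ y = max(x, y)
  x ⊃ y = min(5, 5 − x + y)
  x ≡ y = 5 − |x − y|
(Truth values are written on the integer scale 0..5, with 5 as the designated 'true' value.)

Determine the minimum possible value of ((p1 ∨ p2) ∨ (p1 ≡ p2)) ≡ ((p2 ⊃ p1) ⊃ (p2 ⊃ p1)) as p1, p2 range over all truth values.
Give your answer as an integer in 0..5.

3

Take p1 = 0, p2 = 2:
p1 ∨ p2 = 0 ∨ 2 = 2
p1 ≡ p2 = 0 ≡ 2 = 3
(p1 ∨ p2) ∨ (p1 ≡ p2) = 2 ∨ 3 = 3
p2 ⊃ p1 = 2 ⊃ 0 = 3
p2 ⊃ p1 = 2 ⊃ 0 = 3
(p2 ⊃ p1) ⊃ (p2 ⊃ p1) = 3 ⊃ 3 = 5
((p1 ∨ p2) ∨ (p1 ≡ p2)) ≡ ((p2 ⊃ p1) ⊃ (p2 ⊃ p1)) = 3 ≡ 5 = 3
No assignment yields a value below 3, so this is the minimum.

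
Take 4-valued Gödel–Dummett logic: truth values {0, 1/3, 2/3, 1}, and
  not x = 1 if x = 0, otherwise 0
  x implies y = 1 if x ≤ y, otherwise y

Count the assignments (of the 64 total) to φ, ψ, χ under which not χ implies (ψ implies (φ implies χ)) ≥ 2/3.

value 1: 55 assignments (counts)
value 0: 9 assignments
So 55 of the 64 assignments meet the threshold.

55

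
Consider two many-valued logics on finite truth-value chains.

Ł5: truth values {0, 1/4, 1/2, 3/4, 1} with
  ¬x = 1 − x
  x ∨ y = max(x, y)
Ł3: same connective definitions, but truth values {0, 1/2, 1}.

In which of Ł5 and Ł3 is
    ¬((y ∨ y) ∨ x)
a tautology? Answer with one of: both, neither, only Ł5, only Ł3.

In Ł5: at x = 0, y = 1/4 the value is 3/4 — not a tautology.
In Ł3: at x = 0, y = 1/2 the value is 1/2 — not a tautology.

neither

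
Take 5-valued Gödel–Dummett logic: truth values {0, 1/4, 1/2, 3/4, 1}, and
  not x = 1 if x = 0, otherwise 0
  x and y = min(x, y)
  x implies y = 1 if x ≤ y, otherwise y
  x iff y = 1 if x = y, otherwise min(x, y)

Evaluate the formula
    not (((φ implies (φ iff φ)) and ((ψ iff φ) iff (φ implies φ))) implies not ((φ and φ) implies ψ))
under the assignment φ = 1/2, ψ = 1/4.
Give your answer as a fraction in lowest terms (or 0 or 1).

φ iff φ = 1/2 iff 1/2 = 1
φ implies (φ iff φ) = 1/2 implies 1 = 1
ψ iff φ = 1/4 iff 1/2 = 1/4
φ implies φ = 1/2 implies 1/2 = 1
(ψ iff φ) iff (φ implies φ) = 1/4 iff 1 = 1/4
(φ implies (φ iff φ)) and ((ψ iff φ) iff (φ implies φ)) = 1 and 1/4 = 1/4
φ and φ = 1/2 and 1/2 = 1/2
(φ and φ) implies ψ = 1/2 implies 1/4 = 1/4
not ((φ and φ) implies ψ) = not 1/4 = 0
((φ implies (φ iff φ)) and ((ψ iff φ) iff (φ implies φ))) implies not ((φ and φ) implies ψ) = 1/4 implies 0 = 0
not (((φ implies (φ iff φ)) and ((ψ iff φ) iff (φ implies φ))) implies not ((φ and φ) implies ψ)) = not 0 = 1

1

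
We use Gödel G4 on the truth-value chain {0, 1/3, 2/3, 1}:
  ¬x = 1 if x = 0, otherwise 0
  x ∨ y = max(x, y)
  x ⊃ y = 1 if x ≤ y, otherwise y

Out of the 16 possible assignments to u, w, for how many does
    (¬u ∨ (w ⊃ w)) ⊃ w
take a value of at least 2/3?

u = 0, w = 0 ↦ 0  <
u = 0, w = 1/3 ↦ 1/3  <
u = 0, w = 2/3 ↦ 2/3  ≥
u = 0, w = 1 ↦ 1  ≥
u = 1/3, w = 0 ↦ 0  <
u = 1/3, w = 1/3 ↦ 1/3  <
u = 1/3, w = 2/3 ↦ 2/3  ≥
u = 1/3, w = 1 ↦ 1  ≥
u = 2/3, w = 0 ↦ 0  <
u = 2/3, w = 1/3 ↦ 1/3  <
u = 2/3, w = 2/3 ↦ 2/3  ≥
u = 2/3, w = 1 ↦ 1  ≥
u = 1, w = 0 ↦ 0  <
u = 1, w = 1/3 ↦ 1/3  <
u = 1, w = 2/3 ↦ 2/3  ≥
u = 1, w = 1 ↦ 1  ≥
So 8 of the 16 assignments meet the threshold.

8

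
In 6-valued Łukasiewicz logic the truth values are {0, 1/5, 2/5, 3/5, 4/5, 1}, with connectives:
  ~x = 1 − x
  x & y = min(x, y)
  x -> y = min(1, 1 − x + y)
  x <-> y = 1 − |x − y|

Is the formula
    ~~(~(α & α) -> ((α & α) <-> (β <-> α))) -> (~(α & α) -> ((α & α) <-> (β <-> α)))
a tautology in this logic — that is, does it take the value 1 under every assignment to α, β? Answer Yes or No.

Yes

At α = 4/5, β = 4/5, for instance:
α & α = 4/5 & 4/5 = 4/5
~(α & α) = ~4/5 = 1/5
α & α = 4/5 & 4/5 = 4/5
β <-> α = 4/5 <-> 4/5 = 1
(α & α) <-> (β <-> α) = 4/5 <-> 1 = 4/5
~(α & α) -> ((α & α) <-> (β <-> α)) = 1/5 -> 4/5 = 1
~(~(α & α) -> ((α & α) <-> (β <-> α))) = ~1 = 0
~~(~(α & α) -> ((α & α) <-> (β <-> α))) = ~0 = 1
~~(~(α & α) -> ((α & α) <-> (β <-> α))) -> (~(α & α) -> ((α & α) <-> (β <-> α))) = 1 -> 1 = 1
and checking the remaining 35 assignments likewise gives ≥ 1 in every case.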